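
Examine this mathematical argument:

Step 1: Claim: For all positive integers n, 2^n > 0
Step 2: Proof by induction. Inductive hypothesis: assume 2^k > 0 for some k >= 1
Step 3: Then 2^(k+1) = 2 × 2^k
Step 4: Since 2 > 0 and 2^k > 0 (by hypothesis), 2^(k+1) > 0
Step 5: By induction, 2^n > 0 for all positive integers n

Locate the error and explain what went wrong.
Step 5: By induction, 2^n > 0 for all positive integers n

Step 5 concludes the proof by induction, but no base case was ever established. A valid induction proof requires: (1) a base case proving 2^1 > 0, and (2) an inductive step showing IF 2^k > 0 THEN 2^(k+1) > 0. Steps 2-4 correctly establish the inductive step, but without the base case the conclusion in step 5 does not follow.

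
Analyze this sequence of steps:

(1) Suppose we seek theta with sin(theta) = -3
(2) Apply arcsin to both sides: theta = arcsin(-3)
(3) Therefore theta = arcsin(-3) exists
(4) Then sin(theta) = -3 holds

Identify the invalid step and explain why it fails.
Step 2: Apply arcsin to both sides: theta = arcsin(-3)

Step 2 applies arcsin to -3. However, arcsin(x) is only defined for x in [-1, 1] because sin(theta) can only produce values in that range. Since |-3| > 1, arcsin(-3) is undefined. There is no angle whose sine equals -3.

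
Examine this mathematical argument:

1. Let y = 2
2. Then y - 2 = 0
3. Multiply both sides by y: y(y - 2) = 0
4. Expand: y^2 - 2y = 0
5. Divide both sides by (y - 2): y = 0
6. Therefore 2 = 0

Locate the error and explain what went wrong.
Step 5: Divide both sides by (y - 2): y = 0

Step 5 divides both sides by (y - 2). However, since y = 2, we have (y - 2) = 0. Division by zero is undefined, making this step invalid.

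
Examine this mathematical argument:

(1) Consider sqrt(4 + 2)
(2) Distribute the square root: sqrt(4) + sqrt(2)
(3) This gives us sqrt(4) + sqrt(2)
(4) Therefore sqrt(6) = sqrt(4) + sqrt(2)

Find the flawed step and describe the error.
Step 2: Distribute the square root: sqrt(4) + sqrt(2)

Step 2 incorrectly 'distributes' the square root over addition. The square root function does not distribute: sqrt(a + b) ≠ sqrt(a) + sqrt(b). In fact, sqrt(4 + 2) = sqrt(6) ≈ 2.4495, while sqrt(4) + sqrt(2) ≈ 3.4142.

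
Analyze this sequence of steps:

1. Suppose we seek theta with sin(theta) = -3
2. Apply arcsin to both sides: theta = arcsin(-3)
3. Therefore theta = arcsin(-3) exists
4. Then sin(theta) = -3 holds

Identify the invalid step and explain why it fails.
Step 2: Apply arcsin to both sides: theta = arcsin(-3)

Step 2 applies arcsin to -3. However, arcsin(x) is only defined for x in [-1, 1] because sin(theta) can only produce values in that range. Since |-3| > 1, arcsin(-3) is undefined. There is no angle whose sine equals -3.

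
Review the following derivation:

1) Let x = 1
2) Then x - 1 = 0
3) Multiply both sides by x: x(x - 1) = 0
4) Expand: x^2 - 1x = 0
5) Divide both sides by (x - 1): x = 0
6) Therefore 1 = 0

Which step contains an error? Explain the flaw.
Step 5: Divide both sides by (x - 1): x = 0

Step 5 divides both sides by (x - 1). However, since x = 1, we have (x - 1) = 0. Division by zero is undefined, making this step invalid.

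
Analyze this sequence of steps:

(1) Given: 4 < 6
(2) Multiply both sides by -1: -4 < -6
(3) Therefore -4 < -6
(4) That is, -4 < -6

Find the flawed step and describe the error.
Step 2: Multiply both sides by -1: -4 < -6

Step 2 multiplies both sides by -1 but fails to reverse the inequality sign. When multiplying (or dividing) an inequality by a negative number, the direction must be reversed. Since 4 < 6, we should get -4 > -6, i.e., -4 > -6.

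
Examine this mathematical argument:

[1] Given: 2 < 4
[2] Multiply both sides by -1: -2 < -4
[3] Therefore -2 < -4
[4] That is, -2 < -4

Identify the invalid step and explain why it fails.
Step 2: Multiply both sides by -1: -2 < -4

Step 2 multiplies both sides by -1 but fails to reverse the inequality sign. When multiplying (or dividing) an inequality by a negative number, the direction must be reversed. Since 2 < 4, we should get -2 > -4, i.e., -2 > -4.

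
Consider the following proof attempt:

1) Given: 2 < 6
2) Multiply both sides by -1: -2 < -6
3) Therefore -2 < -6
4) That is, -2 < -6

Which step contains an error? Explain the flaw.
Step 2: Multiply both sides by -1: -2 < -6

Step 2 multiplies both sides by -1 but fails to reverse the inequality sign. When multiplying (or dividing) an inequality by a negative number, the direction must be reversed. Since 2 < 6, we should get -2 > -6, i.e., -2 > -6.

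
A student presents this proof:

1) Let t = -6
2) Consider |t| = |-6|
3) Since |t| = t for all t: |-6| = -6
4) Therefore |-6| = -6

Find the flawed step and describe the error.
Step 3: Since |t| = t for all t: |-6| = -6

Step 3 incorrectly states that |t| = t for all t. The correct definition is |t| = t when t >= 0, and |t| = -t when t < 0. Since -6 < 0, we have |-6| = -(-6) = 6, not -6.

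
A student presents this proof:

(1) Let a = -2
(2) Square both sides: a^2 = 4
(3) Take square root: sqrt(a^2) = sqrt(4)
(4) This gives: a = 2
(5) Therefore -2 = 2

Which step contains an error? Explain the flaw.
Step 4: This gives: a = 2

Step 4 incorrectly states that sqrt(a^2) = a. The correct identity is sqrt(a^2) = |a|. Since a = -2 < 0, we have sqrt(a^2) = |-2| = 2, not a = -2.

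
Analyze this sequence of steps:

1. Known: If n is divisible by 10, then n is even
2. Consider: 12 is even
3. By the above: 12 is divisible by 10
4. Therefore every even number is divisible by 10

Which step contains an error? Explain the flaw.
Step 3: By the above: 12 is divisible by 10

Step 3 commits the fallacy of affirming the consequent. The known fact 'divisible by 10 → even' does NOT imply 'even → divisible by 10'. That would be the converse, which is false. For example, 12 is even but 12 ÷ 10 = 1.20, which is not an integer.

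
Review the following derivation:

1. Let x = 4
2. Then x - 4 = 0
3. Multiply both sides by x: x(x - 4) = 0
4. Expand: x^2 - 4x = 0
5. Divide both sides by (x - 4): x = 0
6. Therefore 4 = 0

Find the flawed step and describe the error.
Step 5: Divide both sides by (x - 4): x = 0

Step 5 divides both sides by (x - 4). However, since x = 4, we have (x - 4) = 0. Division by zero is undefined, making this step invalid.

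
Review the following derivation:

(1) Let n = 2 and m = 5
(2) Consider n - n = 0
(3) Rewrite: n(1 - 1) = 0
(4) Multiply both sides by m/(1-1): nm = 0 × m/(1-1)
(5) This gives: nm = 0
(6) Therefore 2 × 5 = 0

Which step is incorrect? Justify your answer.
Step 4: Multiply both sides by m/(1-1): nm = 0 × m/(1-1)

Step 4 multiplies both sides by m/(1-1). However, 1-1 = 0, so this is multiplication by m/0, which is undefined. We cannot multiply by an undefined expression.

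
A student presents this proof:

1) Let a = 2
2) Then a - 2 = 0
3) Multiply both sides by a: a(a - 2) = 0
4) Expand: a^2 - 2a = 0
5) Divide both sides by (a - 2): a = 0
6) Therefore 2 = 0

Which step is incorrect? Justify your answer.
Step 5: Divide both sides by (a - 2): a = 0

Step 5 divides both sides by (a - 2). However, since a = 2, we have (a - 2) = 0. Division by zero is undefined, making this step invalid.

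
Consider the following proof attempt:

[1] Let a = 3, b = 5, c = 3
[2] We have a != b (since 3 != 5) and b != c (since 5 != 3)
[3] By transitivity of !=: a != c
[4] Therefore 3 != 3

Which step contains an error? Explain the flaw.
Step 3: By transitivity of !=: a != c

Step 3 incorrectly applies transitivity to the '!=' relation. Transitivity states: if a R b and b R c, then a R c. However, '!=' is not transitive. Counterexample: 3 != 5 and 5 != 3, but 3 = 3 (both equal 3). Transitivity holds for relations like <, <=, =, but not for !=.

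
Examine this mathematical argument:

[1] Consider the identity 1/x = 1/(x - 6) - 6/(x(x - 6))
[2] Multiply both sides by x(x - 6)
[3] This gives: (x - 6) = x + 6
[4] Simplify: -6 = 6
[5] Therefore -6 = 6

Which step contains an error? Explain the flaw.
Step 3: This gives: (x - 6) = x + 6

Step 3 makes a sign error when clearing denominators. Multiplying -6/(x(x - 6)) by x(x - 6) gives -6, not +6. The correct result is (x - 6) = x - 6, which is trivially true, not (x - 6) = x + 6. (Step 1 is a valid identity: 1/(x - 6) - 6/(x(x - 6)) = (x - 6)/(x(x - 6)) = 1/x.)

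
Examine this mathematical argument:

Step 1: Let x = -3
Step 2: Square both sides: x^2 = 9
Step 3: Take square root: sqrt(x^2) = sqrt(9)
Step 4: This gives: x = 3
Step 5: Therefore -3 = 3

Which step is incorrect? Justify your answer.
Step 4: This gives: x = 3

Step 4 incorrectly states that sqrt(x^2) = x. The correct identity is sqrt(x^2) = |x|. Since x = -3 < 0, we have sqrt(x^2) = |-3| = 3, not x = -3.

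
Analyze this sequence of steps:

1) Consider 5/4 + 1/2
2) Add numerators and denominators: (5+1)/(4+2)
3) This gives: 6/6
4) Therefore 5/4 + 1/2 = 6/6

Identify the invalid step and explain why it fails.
Step 2: Add numerators and denominators: (5+1)/(4+2)

Step 2 incorrectly adds fractions by separately adding numerators and denominators. This is wrong. The correct method requires a common denominator: 5/4 + 1/2 = (5×2 + 1×4)/(4×2) = 14/8 = 7/4. The method used gives 6/6, which is different.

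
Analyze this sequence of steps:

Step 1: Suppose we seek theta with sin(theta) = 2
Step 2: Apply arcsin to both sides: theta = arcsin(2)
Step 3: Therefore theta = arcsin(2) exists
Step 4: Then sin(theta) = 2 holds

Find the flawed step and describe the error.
Step 2: Apply arcsin to both sides: theta = arcsin(2)

Step 2 applies arcsin to 2. However, arcsin(x) is only defined for x in [-1, 1] because sin(theta) can only produce values in that range. Since |2| > 1, arcsin(2) is undefined. There is no angle whose sine equals 2.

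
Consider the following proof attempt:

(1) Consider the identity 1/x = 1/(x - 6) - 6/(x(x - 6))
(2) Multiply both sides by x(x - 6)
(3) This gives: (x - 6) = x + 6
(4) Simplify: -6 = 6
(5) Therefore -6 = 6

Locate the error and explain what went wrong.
Step 3: This gives: (x - 6) = x + 6

Step 3 makes a sign error when clearing denominators. Multiplying -6/(x(x - 6)) by x(x - 6) gives -6, not +6. The correct result is (x - 6) = x - 6, which is trivially true, not (x - 6) = x + 6. (Step 1 is a valid identity: 1/(x - 6) - 6/(x(x - 6)) = (x - 6)/(x(x - 6)) = 1/x.)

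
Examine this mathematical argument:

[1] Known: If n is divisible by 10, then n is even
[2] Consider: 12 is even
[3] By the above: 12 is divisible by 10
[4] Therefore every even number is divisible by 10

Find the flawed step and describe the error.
Step 3: By the above: 12 is divisible by 10

Step 3 commits the fallacy of affirming the consequent. The known fact 'divisible by 10 → even' does NOT imply 'even → divisible by 10'. That would be the converse, which is false. For example, 12 is even but 12 ÷ 10 = 1.20, which is not an integer.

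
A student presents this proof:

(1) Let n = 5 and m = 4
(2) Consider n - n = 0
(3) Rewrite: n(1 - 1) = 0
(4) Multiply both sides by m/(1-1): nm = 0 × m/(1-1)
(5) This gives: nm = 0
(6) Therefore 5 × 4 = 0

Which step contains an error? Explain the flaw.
Step 4: Multiply both sides by m/(1-1): nm = 0 × m/(1-1)

Step 4 multiplies both sides by m/(1-1). However, 1-1 = 0, so this is multiplication by m/0, which is undefined. We cannot multiply by an undefined expression.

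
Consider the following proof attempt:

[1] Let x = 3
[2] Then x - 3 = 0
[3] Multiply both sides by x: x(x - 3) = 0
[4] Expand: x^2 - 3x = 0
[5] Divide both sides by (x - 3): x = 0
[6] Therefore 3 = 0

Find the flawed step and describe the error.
Step 5: Divide both sides by (x - 3): x = 0

Step 5 divides both sides by (x - 3). However, since x = 3, we have (x - 3) = 0. Division by zero is undefined, making this step invalid.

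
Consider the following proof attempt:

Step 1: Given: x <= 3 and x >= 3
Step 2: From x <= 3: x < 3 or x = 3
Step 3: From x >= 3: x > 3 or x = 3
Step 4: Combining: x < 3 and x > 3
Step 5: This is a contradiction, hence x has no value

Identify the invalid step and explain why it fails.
Step 4: Combining: x < 3 and x > 3

Step 4 incorrectly combines the conditions. From x <= 3 and x >= 3, the intersection is x = 3. The error treats the 'or' cases as 'and' requirements. The correct conclusion is that x = 3 is the unique solution, not that no solution exists.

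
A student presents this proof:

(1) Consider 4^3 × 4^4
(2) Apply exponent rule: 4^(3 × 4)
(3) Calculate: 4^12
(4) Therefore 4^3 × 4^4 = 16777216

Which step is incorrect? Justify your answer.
Step 2: Apply exponent rule: 4^(3 × 4)

Step 2 incorrectly states that a^b × a^c = a^(b×c). The correct rule is a^b × a^c = a^(b+c). The actual value is 4^3 × 4^4 = 4^7 = 16384, not 4^12 = 16777216.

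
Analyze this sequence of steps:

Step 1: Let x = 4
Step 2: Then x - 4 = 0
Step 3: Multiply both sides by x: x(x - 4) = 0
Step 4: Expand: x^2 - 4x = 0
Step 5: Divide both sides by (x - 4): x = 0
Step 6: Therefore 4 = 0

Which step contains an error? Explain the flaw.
Step 5: Divide both sides by (x - 4): x = 0

Step 5 divides both sides by (x - 4). However, since x = 4, we have (x - 4) = 0. Division by zero is undefined, making this step invalid.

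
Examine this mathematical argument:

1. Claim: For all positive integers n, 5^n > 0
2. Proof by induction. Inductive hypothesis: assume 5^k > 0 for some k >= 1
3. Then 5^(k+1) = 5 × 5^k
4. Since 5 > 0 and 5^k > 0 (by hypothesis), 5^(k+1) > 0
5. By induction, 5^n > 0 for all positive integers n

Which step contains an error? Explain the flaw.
Step 5: By induction, 5^n > 0 for all positive integers n

Step 5 concludes the proof by induction, but no base case was ever established. A valid induction proof requires: (1) a base case proving 5^1 > 0, and (2) an inductive step showing IF 5^k > 0 THEN 5^(k+1) > 0. Steps 2-4 correctly establish the inductive step, but without the base case the conclusion in step 5 does not follow.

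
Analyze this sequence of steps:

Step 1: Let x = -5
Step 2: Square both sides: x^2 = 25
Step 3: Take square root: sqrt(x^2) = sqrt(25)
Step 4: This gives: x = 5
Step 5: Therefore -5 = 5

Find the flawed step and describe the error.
Step 4: This gives: x = 5

Step 4 incorrectly states that sqrt(x^2) = x. The correct identity is sqrt(x^2) = |x|. Since x = -5 < 0, we have sqrt(x^2) = |-5| = 5, not x = -5.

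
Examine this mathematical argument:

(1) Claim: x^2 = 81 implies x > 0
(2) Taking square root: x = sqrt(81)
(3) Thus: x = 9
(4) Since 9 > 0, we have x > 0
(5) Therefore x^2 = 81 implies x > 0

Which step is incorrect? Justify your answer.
Step 2: Taking square root: x = sqrt(81)

Step 2 takes the square root and assumes the positive root only. The equation x^2 = 81 actually has two solutions: x = 9 and x = -9. The proof silently assumes x > 0 without justification, then uses this assumption to conclude x > 0, which is circular. The counterexample x = -9 shows the claim is false.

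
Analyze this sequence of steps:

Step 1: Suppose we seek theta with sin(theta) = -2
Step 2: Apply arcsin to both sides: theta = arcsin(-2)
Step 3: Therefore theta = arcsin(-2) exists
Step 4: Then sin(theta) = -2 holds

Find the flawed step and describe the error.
Step 2: Apply arcsin to both sides: theta = arcsin(-2)

Step 2 applies arcsin to -2. However, arcsin(x) is only defined for x in [-1, 1] because sin(theta) can only produce values in that range. Since |-2| > 1, arcsin(-2) is undefined. There is no angle whose sine equals -2.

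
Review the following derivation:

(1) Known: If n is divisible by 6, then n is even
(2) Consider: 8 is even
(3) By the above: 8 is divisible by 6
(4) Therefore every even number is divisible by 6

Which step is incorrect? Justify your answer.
Step 3: By the above: 8 is divisible by 6

Step 3 commits the fallacy of affirming the consequent. The known fact 'divisible by 6 → even' does NOT imply 'even → divisible by 6'. That would be the converse, which is false. For example, 8 is even but 8 ÷ 6 = 1.33, which is not an integer.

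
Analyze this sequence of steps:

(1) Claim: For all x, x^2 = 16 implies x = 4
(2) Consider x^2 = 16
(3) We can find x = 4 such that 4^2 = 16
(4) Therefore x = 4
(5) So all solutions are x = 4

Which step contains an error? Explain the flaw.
Step 4: Therefore x = 4

Step 4 incorrectly concludes that x = 4 is the only solution. The proof shows that x = 4 is A solution (existence), but does not show it is the ONLY solution (uniqueness). In fact, x = -4 is also a solution since (-4)^2 = 16. Finding one solution doesn't prove there are no others.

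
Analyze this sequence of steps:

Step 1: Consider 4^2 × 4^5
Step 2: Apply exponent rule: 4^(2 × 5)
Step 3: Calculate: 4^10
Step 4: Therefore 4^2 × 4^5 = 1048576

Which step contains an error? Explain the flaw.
Step 2: Apply exponent rule: 4^(2 × 5)

Step 2 incorrectly states that a^b × a^c = a^(b×c). The correct rule is a^b × a^c = a^(b+c). The actual value is 4^2 × 4^5 = 4^7 = 16384, not 4^10 = 1048576.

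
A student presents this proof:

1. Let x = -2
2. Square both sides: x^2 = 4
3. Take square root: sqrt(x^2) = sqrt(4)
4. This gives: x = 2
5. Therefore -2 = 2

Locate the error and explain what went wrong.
Step 4: This gives: x = 2

Step 4 incorrectly states that sqrt(x^2) = x. The correct identity is sqrt(x^2) = |x|. Since x = -2 < 0, we have sqrt(x^2) = |-2| = 2, not x = -2.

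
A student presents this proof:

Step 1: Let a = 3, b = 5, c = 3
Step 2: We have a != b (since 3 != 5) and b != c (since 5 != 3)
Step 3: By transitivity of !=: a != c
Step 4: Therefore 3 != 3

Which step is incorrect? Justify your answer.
Step 3: By transitivity of !=: a != c

Step 3 incorrectly applies transitivity to the '!=' relation. Transitivity states: if a R b and b R c, then a R c. However, '!=' is not transitive. Counterexample: 3 != 5 and 5 != 3, but 3 = 3 (both equal 3). Transitivity holds for relations like <, <=, =, but not for !=.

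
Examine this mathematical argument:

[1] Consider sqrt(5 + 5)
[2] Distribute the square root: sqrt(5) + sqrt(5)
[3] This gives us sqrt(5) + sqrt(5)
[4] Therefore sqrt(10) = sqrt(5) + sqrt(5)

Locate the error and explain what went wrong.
Step 2: Distribute the square root: sqrt(5) + sqrt(5)

Step 2 incorrectly 'distributes' the square root over addition. The square root function does not distribute: sqrt(a + b) ≠ sqrt(a) + sqrt(b). In fact, sqrt(5 + 5) = sqrt(10) ≈ 3.1623, while sqrt(5) + sqrt(5) ≈ 4.4721.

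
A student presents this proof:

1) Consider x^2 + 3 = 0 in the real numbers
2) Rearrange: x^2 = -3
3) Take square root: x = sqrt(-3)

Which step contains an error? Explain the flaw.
Step 3: Take square root: x = sqrt(-3)

Step 3 takes the square root of -3, which is negative. In the real number system, the square root of a negative number is undefined. The equation x^2 + 3 = 0 has no real solutions. Square roots of negative numbers only exist in the complex numbers.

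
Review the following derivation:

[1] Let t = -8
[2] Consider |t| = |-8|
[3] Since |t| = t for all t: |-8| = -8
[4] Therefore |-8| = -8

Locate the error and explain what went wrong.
Step 3: Since |t| = t for all t: |-8| = -8

Step 3 incorrectly states that |t| = t for all t. The correct definition is |t| = t when t >= 0, and |t| = -t when t < 0. Since -8 < 0, we have |-8| = -(-8) = 8, not -8.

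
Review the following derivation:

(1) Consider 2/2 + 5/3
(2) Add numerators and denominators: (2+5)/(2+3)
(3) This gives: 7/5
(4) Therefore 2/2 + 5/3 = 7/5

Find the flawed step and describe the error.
Step 2: Add numerators and denominators: (2+5)/(2+3)

Step 2 incorrectly adds fractions by separately adding numerators and denominators. This is wrong. The correct method requires a common denominator: 2/2 + 5/3 = (2×3 + 5×2)/(2×3) = 16/6 = 8/3. The method used gives 7/5, which is different.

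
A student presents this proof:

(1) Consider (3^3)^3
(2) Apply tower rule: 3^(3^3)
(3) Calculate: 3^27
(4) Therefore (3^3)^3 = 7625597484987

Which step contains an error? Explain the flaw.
Step 2: Apply tower rule: 3^(3^3)

Step 2 incorrectly states that (a^b)^c = a^(b^c). The correct rule is (a^b)^c = a^(b×c). The actual value is (3^3)^3 = 3^9 = 19683, not 3^27 = 7625597484987.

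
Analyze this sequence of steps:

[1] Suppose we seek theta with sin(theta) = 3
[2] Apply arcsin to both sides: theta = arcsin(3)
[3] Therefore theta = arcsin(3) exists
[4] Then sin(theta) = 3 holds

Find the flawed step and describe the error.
Step 2: Apply arcsin to both sides: theta = arcsin(3)

Step 2 applies arcsin to 3. However, arcsin(x) is only defined for x in [-1, 1] because sin(theta) can only produce values in that range. Since |3| > 1, arcsin(3) is undefined. There is no angle whose sine equals 3.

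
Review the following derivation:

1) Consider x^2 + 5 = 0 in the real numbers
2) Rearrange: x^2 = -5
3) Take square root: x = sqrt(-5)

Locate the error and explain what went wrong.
Step 3: Take square root: x = sqrt(-5)

Step 3 takes the square root of -5, which is negative. In the real number system, the square root of a negative number is undefined. The equation x^2 + 5 = 0 has no real solutions. Square roots of negative numbers only exist in the complex numbers.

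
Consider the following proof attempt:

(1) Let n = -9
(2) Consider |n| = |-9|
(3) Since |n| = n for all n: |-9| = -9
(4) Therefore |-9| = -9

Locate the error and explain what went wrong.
Step 3: Since |n| = n for all n: |-9| = -9

Step 3 incorrectly states that |n| = n for all n. The correct definition is |n| = n when n >= 0, and |n| = -n when n < 0. Since -9 < 0, we have |-9| = -(-9) = 9, not -9.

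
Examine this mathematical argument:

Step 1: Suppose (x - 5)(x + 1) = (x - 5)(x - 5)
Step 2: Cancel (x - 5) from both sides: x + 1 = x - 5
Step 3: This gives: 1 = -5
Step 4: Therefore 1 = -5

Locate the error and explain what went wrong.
Step 2: Cancel (x - 5) from both sides: x + 1 = x - 5

Step 2 cancels (x - 5) from both sides. This is only valid if (x - 5) ≠ 0, i.e., x ≠ 5. When x = 5, both sides equal zero regardless of the other factors. The correct approach requires considering x = 5 as a separate case.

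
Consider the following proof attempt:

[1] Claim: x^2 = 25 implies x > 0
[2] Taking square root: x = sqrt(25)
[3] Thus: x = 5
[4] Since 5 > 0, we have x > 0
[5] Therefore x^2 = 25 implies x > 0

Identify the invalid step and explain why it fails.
Step 2: Taking square root: x = sqrt(25)

Step 2 takes the square root and assumes the positive root only. The equation x^2 = 25 actually has two solutions: x = 5 and x = -5. The proof silently assumes x > 0 without justification, then uses this assumption to conclude x > 0, which is circular. The counterexample x = -5 shows the claim is false.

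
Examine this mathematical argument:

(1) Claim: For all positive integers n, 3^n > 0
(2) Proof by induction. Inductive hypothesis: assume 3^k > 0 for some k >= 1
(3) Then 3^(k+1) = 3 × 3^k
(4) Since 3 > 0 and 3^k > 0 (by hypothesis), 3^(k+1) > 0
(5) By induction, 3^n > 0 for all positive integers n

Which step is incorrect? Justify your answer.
Step 5: By induction, 3^n > 0 for all positive integers n

Step 5 concludes the proof by induction, but no base case was ever established. A valid induction proof requires: (1) a base case proving 3^1 > 0, and (2) an inductive step showing IF 3^k > 0 THEN 3^(k+1) > 0. Steps 2-4 correctly establish the inductive step, but without the base case the conclusion in step 5 does not follow.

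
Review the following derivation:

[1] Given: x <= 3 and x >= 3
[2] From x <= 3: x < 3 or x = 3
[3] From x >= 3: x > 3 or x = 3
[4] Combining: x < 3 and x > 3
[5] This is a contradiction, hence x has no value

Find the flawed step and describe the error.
Step 4: Combining: x < 3 and x > 3

Step 4 incorrectly combines the conditions. From x <= 3 and x >= 3, the intersection is x = 3. The error treats the 'or' cases as 'and' requirements. The correct conclusion is that x = 3 is the unique solution, not that no solution exists.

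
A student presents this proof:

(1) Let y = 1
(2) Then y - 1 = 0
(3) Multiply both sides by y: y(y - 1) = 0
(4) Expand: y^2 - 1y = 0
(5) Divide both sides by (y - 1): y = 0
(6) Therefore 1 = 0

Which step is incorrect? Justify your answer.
Step 5: Divide both sides by (y - 1): y = 0

Step 5 divides both sides by (y - 1). However, since y = 1, we have (y - 1) = 0. Division by zero is undefined, making this step invalid.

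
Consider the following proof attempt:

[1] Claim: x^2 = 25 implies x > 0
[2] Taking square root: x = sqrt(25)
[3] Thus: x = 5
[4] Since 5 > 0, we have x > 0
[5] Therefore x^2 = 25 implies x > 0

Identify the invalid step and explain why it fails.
Step 2: Taking square root: x = sqrt(25)

Step 2 takes the square root and assumes the positive root only. The equation x^2 = 25 actually has two solutions: x = 5 and x = -5. The proof silently assumes x > 0 without justification, then uses this assumption to conclude x > 0, which is circular. The counterexample x = -5 shows the claim is false.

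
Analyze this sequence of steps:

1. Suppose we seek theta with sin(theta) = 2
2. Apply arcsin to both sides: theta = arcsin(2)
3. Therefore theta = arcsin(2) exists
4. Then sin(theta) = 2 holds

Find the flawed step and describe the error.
Step 2: Apply arcsin to both sides: theta = arcsin(2)

Step 2 applies arcsin to 2. However, arcsin(x) is only defined for x in [-1, 1] because sin(theta) can only produce values in that range. Since |2| > 1, arcsin(2) is undefined. There is no angle whose sine equals 2.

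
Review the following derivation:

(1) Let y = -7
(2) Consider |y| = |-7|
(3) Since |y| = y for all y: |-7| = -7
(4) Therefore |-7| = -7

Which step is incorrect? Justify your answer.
Step 3: Since |y| = y for all y: |-7| = -7

Step 3 incorrectly states that |y| = y for all y. The correct definition is |y| = y when y >= 0, and |y| = -y when y < 0. Since -7 < 0, we have |-7| = -(-7) = 7, not -7.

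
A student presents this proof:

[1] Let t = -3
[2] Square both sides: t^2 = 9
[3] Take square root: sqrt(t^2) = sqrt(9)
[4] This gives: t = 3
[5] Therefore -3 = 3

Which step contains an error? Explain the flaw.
Step 4: This gives: t = 3

Step 4 incorrectly states that sqrt(t^2) = t. The correct identity is sqrt(t^2) = |t|. Since t = -3 < 0, we have sqrt(t^2) = |-3| = 3, not t = -3.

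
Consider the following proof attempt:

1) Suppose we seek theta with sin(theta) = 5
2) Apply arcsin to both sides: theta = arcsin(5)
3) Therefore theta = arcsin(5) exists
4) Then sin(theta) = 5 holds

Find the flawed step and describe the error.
Step 2: Apply arcsin to both sides: theta = arcsin(5)

Step 2 applies arcsin to 5. However, arcsin(x) is only defined for x in [-1, 1] because sin(theta) can only produce values in that range. Since |5| > 1, arcsin(5) is undefined. There is no angle whose sine equals 5.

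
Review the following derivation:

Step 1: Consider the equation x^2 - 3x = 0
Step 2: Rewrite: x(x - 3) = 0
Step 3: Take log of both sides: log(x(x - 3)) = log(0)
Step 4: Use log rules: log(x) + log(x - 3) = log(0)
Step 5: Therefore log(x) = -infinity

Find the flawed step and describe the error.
Step 3: Take log of both sides: log(x(x - 3)) = log(0)

Step 3 takes the logarithm of both sides, resulting in log(0) on the right side. The logarithm is only defined for positive numbers; log(0) is undefined (approaches negative infinity). This operation is invalid.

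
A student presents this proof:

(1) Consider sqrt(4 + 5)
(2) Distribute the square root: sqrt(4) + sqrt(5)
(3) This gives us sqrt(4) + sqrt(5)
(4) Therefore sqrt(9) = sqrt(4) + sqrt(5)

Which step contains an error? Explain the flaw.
Step 2: Distribute the square root: sqrt(4) + sqrt(5)

Step 2 incorrectly 'distributes' the square root over addition. The square root function does not distribute: sqrt(a + b) ≠ sqrt(a) + sqrt(b). In fact, sqrt(4 + 5) = sqrt(9) ≈ 3.0000, while sqrt(4) + sqrt(5) ≈ 4.2361.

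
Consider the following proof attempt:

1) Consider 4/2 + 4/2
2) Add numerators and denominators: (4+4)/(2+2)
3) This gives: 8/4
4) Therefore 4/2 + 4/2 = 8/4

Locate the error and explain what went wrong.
Step 2: Add numerators and denominators: (4+4)/(2+2)

Step 2 incorrectly adds fractions by separately adding numerators and denominators. This is wrong. The correct method requires a common denominator: 4/2 + 4/2 = (4×2 + 4×2)/(2×2) = 16/4 = 4. The method used gives 8/4, which is different.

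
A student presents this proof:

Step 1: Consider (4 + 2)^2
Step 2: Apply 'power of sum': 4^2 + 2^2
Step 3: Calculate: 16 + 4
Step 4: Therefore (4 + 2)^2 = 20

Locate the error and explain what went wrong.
Step 2: Apply 'power of sum': 4^2 + 2^2

Step 2 incorrectly applies a non-existent rule '(a+b)^n = a^n + b^n'. This is false in general. The correct expansion uses the binomial theorem. The actual value is (4 + 2)^2 = 6^2 = 36, not 20.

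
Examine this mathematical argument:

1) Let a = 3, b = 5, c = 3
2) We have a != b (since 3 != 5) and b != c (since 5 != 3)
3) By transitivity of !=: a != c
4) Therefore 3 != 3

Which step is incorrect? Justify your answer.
Step 3: By transitivity of !=: a != c

Step 3 incorrectly applies transitivity to the '!=' relation. Transitivity states: if a R b and b R c, then a R c. However, '!=' is not transitive. Counterexample: 3 != 5 and 5 != 3, but 3 = 3 (both equal 3). Transitivity holds for relations like <, <=, =, but not for !=.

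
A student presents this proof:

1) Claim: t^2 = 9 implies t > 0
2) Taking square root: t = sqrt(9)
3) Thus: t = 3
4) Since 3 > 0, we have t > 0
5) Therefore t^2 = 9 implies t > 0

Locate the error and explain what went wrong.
Step 2: Taking square root: t = sqrt(9)

Step 2 takes the square root and assumes the positive root only. The equation t^2 = 9 actually has two solutions: t = 3 and t = -3. The proof silently assumes t > 0 without justification, then uses this assumption to conclude t > 0, which is circular. The counterexample t = -3 shows the claim is false.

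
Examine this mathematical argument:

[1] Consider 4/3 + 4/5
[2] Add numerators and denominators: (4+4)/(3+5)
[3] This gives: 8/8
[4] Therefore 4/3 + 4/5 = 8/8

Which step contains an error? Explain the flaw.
Step 2: Add numerators and denominators: (4+4)/(3+5)

Step 2 incorrectly adds fractions by separately adding numerators and denominators. This is wrong. The correct method requires a common denominator: 4/3 + 4/5 = (4×5 + 4×3)/(3×5) = 32/15 = 32/15. The method used gives 8/8, which is different.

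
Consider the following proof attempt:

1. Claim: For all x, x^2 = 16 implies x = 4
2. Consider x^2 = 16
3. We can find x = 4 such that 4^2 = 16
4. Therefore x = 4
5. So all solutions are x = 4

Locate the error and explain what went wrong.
Step 4: Therefore x = 4

Step 4 incorrectly concludes that x = 4 is the only solution. The proof shows that x = 4 is A solution (existence), but does not show it is the ONLY solution (uniqueness). In fact, x = -4 is also a solution since (-4)^2 = 16. Finding one solution doesn't prove there are no others.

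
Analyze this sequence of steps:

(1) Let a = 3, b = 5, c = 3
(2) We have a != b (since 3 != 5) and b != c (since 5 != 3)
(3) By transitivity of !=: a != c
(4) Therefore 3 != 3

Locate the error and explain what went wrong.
Step 3: By transitivity of !=: a != c

Step 3 incorrectly applies transitivity to the '!=' relation. Transitivity states: if a R b and b R c, then a R c. However, '!=' is not transitive. Counterexample: 3 != 5 and 5 != 3, but 3 = 3 (both equal 3). Transitivity holds for relations like <, <=, =, but not for !=.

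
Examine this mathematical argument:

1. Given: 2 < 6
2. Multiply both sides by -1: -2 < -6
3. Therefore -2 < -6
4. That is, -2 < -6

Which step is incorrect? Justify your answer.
Step 2: Multiply both sides by -1: -2 < -6

Step 2 multiplies both sides by -1 but fails to reverse the inequality sign. When multiplying (or dividing) an inequality by a negative number, the direction must be reversed. Since 2 < 6, we should get -2 > -6, i.e., -2 > -6.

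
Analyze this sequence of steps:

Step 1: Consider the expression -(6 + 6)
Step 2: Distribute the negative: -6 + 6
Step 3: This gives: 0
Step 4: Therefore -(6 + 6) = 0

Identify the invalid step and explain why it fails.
Step 2: Distribute the negative: -6 + 6

Step 2 incorrectly distributes the negative sign. The correct distribution is -(6 + 6) = -6 - 6 = -12. The negative must be applied to both terms, not just the first. The error treats -(6 + 6) as -6 + 6, which equals 0 instead of -12.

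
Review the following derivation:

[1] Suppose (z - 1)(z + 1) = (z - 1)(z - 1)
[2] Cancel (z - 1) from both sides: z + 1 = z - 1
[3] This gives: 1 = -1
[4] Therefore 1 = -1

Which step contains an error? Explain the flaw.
Step 2: Cancel (z - 1) from both sides: z + 1 = z - 1

Step 2 cancels (z - 1) from both sides. This is only valid if (z - 1) ≠ 0, i.e., z ≠ 1. When z = 1, both sides equal zero regardless of the other factors. The correct approach requires considering z = 1 as a separate case.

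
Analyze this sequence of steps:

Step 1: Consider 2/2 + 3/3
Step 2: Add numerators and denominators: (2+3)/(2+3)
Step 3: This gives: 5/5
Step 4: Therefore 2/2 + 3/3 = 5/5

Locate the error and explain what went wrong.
Step 2: Add numerators and denominators: (2+3)/(2+3)

Step 2 incorrectly adds fractions by separately adding numerators and denominators. This is wrong. The correct method requires a common denominator: 2/2 + 3/3 = (2×3 + 3×2)/(2×3) = 12/6 = 2. The method used gives 5/5, which is different.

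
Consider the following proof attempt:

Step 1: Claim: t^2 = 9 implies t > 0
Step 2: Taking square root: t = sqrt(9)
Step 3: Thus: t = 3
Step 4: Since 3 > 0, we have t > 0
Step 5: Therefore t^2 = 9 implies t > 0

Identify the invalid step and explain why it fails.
Step 2: Taking square root: t = sqrt(9)

Step 2 takes the square root and assumes the positive root only. The equation t^2 = 9 actually has two solutions: t = 3 and t = -3. The proof silently assumes t > 0 without justification, then uses this assumption to conclude t > 0, which is circular. The counterexample t = -3 shows the claim is false.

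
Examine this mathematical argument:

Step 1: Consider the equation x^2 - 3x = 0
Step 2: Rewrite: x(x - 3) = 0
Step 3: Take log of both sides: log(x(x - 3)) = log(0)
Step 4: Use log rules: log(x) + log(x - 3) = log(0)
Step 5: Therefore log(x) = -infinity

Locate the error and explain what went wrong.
Step 3: Take log of both sides: log(x(x - 3)) = log(0)

Step 3 takes the logarithm of both sides, resulting in log(0) on the right side. The logarithm is only defined for positive numbers; log(0) is undefined (approaches negative infinity). This operation is invalid.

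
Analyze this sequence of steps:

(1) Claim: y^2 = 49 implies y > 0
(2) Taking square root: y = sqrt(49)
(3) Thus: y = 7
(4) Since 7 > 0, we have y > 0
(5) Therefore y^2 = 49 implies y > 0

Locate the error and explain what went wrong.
Step 2: Taking square root: y = sqrt(49)

Step 2 takes the square root and assumes the positive root only. The equation y^2 = 49 actually has two solutions: y = 7 and y = -7. The proof silently assumes y > 0 without justification, then uses this assumption to conclude y > 0, which is circular. The counterexample y = -7 shows the claim is false.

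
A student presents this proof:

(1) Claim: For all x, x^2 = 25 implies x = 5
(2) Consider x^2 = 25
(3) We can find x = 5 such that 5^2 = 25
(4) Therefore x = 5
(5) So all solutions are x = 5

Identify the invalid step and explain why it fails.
Step 4: Therefore x = 5

Step 4 incorrectly concludes that x = 5 is the only solution. The proof shows that x = 5 is A solution (existence), but does not show it is the ONLY solution (uniqueness). In fact, x = -5 is also a solution since (-5)^2 = 25. Finding one solution doesn't prove there are no others.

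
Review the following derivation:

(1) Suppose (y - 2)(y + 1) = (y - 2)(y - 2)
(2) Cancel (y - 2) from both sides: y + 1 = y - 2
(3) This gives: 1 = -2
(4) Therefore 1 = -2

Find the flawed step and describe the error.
Step 2: Cancel (y - 2) from both sides: y + 1 = y - 2

Step 2 cancels (y - 2) from both sides. This is only valid if (y - 2) ≠ 0, i.e., y ≠ 2. When y = 2, both sides equal zero regardless of the other factors. The correct approach requires considering y = 2 as a separate case.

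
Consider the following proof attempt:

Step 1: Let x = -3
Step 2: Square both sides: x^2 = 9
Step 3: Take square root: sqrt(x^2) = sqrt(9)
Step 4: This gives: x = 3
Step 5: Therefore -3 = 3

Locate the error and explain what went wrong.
Step 4: This gives: x = 3

Step 4 incorrectly states that sqrt(x^2) = x. The correct identity is sqrt(x^2) = |x|. Since x = -3 < 0, we have sqrt(x^2) = |-3| = 3, not x = -3.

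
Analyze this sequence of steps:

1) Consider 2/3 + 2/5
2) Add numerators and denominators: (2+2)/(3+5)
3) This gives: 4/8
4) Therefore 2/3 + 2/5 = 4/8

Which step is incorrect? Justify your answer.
Step 2: Add numerators and denominators: (2+2)/(3+5)

Step 2 incorrectly adds fractions by separately adding numerators and denominators. This is wrong. The correct method requires a common denominator: 2/3 + 2/5 = (2×5 + 2×3)/(3×5) = 16/15 = 16/15. The method used gives 4/8, which is different.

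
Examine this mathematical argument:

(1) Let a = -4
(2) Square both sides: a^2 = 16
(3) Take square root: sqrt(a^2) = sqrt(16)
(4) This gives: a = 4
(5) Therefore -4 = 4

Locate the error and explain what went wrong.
Step 4: This gives: a = 4

Step 4 incorrectly states that sqrt(a^2) = a. The correct identity is sqrt(a^2) = |a|. Since a = -4 < 0, we have sqrt(a^2) = |-4| = 4, not a = -4.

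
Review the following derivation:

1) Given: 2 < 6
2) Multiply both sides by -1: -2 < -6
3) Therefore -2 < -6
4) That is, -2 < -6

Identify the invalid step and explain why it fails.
Step 2: Multiply both sides by -1: -2 < -6

Step 2 multiplies both sides by -1 but fails to reverse the inequality sign. When multiplying (or dividing) an inequality by a negative number, the direction must be reversed. Since 2 < 6, we should get -2 > -6, i.e., -2 > -6.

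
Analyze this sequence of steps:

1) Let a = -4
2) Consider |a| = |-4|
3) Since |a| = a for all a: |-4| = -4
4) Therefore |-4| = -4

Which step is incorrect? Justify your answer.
Step 3: Since |a| = a for all a: |-4| = -4

Step 3 incorrectly states that |a| = a for all a. The correct definition is |a| = a when a >= 0, and |a| = -a when a < 0. Since -4 < 0, we have |-4| = -(-4) = 4, not -4.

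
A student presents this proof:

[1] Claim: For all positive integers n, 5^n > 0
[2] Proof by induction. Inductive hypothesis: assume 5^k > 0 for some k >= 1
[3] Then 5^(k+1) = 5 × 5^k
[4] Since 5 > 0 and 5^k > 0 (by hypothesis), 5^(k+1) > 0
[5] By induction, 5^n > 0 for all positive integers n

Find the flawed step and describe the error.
Step 5: By induction, 5^n > 0 for all positive integers n

Step 5 concludes the proof by induction, but no base case was ever established. A valid induction proof requires: (1) a base case proving 5^1 > 0, and (2) an inductive step showing IF 5^k > 0 THEN 5^(k+1) > 0. Steps 2-4 correctly establish the inductive step, but without the base case the conclusion in step 5 does not follow.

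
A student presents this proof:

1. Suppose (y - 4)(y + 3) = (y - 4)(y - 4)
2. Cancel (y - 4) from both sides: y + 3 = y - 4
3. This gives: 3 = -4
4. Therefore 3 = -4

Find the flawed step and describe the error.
Step 2: Cancel (y - 4) from both sides: y + 3 = y - 4

Step 2 cancels (y - 4) from both sides. This is only valid if (y - 4) ≠ 0, i.e., y ≠ 4. When y = 4, both sides equal zero regardless of the other factors. The correct approach requires considering y = 4 as a separate case.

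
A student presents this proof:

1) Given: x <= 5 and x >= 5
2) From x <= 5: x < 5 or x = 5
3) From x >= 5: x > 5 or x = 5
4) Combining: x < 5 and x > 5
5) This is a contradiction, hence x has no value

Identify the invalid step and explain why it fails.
Step 4: Combining: x < 5 and x > 5

Step 4 incorrectly combines the conditions. From x <= 5 and x >= 5, the intersection is x = 5. The error treats the 'or' cases as 'and' requirements. The correct conclusion is that x = 5 is the unique solution, not that no solution exists.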